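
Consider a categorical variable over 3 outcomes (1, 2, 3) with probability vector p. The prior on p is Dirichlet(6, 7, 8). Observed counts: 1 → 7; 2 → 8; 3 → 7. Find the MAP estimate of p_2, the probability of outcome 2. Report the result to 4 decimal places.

MAP estimate: 0.3500

The posterior is Dirichlet(αᵢ + nᵢ) = Dirichlet(13, 15, 15).
For a Dirichlet(a₁,…,a_K) with all aᵢ > 1, the mode has j-th component (aⱼ − 1)/(Σaᵢ − K).
Here Σaᵢ = 43 and K = 3, so p_2 = (15 − 1)/(43 − 3) = 14/40 ≈ 0.3500.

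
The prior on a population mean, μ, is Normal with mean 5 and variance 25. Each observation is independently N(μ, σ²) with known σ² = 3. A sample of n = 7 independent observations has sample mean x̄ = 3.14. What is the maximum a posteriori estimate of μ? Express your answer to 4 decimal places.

μ̂_MAP = 3.1713

n = 7, x̄ = 3.14.
For a Normal prior and Normal likelihood with known variance, the posterior is Normal; its mode equals its mean, the precision-weighted average.
Prior precision 1/σ₀² = 1/25 = 0.04; data precision n/σ² = 7/3.
μ̂ = (0.04·5 + (7/3)·3.14) / (0.04 + 7/3) = (1129/150)/(178/75) = 1129/356 ≈ 3.1713.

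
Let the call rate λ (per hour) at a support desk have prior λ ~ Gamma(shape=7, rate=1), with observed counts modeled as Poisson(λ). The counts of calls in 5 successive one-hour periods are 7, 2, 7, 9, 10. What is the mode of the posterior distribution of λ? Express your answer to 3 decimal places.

λ̂_MAP = 6.833

Σxᵢ = 7+2+7+9+10 = 35, with n = 5.
Posterior ∝ λ^6e^(−1λ) · λ^35e^(−5λ) = λ^41e^(−6λ), i.e. Gamma(shape=42, rate=6).
The mode of a Gamma(a, b) with a ≥ 1 (shape–rate) is (a−1)/b = 41/6 ≈ 6.833.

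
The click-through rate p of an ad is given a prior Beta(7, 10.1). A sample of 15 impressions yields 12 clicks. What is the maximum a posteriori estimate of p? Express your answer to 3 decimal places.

Prior: Beta(7, 10.1).
Data: 12 successes in 15 trials. The binomial likelihood contributes p^12(1−p)^3, so the posterior is Beta(7+12, 10.1+3) = Beta(19, 13.1).
For Beta(a, b) with a, b > 1 the mode is (a−1)/(a+b−2) = 18/30.1 ≈ 0.598.

p̂_MAP = 0.598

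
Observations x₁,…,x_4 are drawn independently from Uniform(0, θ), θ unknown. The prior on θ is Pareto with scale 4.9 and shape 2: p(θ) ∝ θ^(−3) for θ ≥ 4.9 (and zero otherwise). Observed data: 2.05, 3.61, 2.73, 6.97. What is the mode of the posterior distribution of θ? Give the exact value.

θ̂_MAP = 6.97

The Uniform(0, θ) likelihood is θ^(−n) for θ ≥ max(xᵢ), zero otherwise. Here max(xᵢ) = 6.97.
Posterior ∝ θ^(−3) · θ^(−4) = θ^(−7) on θ ≥ max(4.9, 6.97) = 6.97.
This density is strictly decreasing in θ, so the posterior mode lies at the lower boundary of the support.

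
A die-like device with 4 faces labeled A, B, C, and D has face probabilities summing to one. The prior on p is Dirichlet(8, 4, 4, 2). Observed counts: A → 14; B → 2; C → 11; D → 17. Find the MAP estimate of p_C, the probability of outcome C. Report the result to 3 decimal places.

The posterior is Dirichlet(αᵢ + nᵢ) = Dirichlet(22, 6, 15, 19).
For a Dirichlet(a₁,…,a_K) with all aᵢ > 1, the mode has j-th component (aⱼ − 1)/(Σaᵢ − K).
Here Σaᵢ = 62 and K = 4, so p_C = (15 − 1)/(62 − 4) = 14/58 ≈ 0.241.

MAP estimate of p_C = 0.241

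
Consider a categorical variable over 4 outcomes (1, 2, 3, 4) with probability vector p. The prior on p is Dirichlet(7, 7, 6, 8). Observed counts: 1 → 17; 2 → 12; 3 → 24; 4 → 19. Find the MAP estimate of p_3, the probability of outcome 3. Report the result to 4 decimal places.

MAP estimate: 0.3021

The posterior is Dirichlet(αᵢ + nᵢ) = Dirichlet(24, 19, 30, 27).
For a Dirichlet(a₁,…,a_K) with all aᵢ > 1, the mode has j-th component (aⱼ − 1)/(Σaᵢ − K).
Here Σaᵢ = 100 and K = 4, so p_3 = (30 − 1)/(100 − 4) = 29/96 ≈ 0.3021.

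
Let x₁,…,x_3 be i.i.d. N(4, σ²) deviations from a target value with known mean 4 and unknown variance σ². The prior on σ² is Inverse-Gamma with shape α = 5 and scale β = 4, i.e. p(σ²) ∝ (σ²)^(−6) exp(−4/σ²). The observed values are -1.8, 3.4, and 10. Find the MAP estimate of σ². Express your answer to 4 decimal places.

Sum of squared deviations about the known mean: SS = (-1.8−4)² + (3.4−4)² + (10−4)² = 70.
The Normal likelihood contributes (σ²)^(−n/2) exp(−SS/(2σ²)), so the posterior is Inverse-Gamma(α + n/2, β + SS/2) = Inverse-Gamma(6.5, 39).
The mode of Inverse-Gamma(a, b) is b/(a+1) = 39/7.5 ≈ 5.2000.

σ̂²_MAP = 5.2000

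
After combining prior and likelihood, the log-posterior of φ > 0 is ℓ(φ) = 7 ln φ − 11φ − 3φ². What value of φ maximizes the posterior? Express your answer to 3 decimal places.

ℓ'(φ) = 7/φ − 11 − 6φ. Setting this to zero and multiplying by φ: 6φ² + 11φ − 7 = 0.
φ = (−11 + √(11² + 4·6·7)) / (2·6) = (−11 + √289) / 12 = (−11 + 17)/12 = 1/2.
ℓ''(φ) = −7/φ² − 6 < 0, confirming a maximum.

φ̂_MAP = 0.500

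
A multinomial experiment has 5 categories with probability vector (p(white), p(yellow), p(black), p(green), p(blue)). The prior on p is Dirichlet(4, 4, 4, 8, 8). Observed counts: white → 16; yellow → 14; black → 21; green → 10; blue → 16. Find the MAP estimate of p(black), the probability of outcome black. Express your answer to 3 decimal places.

MAP estimate of p(black) = 0.240

The posterior is Dirichlet(αᵢ + nᵢ) = Dirichlet(20, 18, 25, 18, 24).
For a Dirichlet(a₁,…,a_K) with all aᵢ > 1, the mode has j-th component (aⱼ − 1)/(Σaᵢ − K).
Here Σaᵢ = 105 and K = 5, so p(black) = (25 − 1)/(105 − 5) = 24/100 ≈ 0.240.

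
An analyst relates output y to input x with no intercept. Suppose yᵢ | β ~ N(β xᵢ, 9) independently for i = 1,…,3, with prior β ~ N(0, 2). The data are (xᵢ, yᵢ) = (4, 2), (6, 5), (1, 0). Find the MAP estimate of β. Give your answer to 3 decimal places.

β̂_MAP = 0.661

log p(β | y) = −Σ(yᵢ − βxᵢ)²/(2·9) − β²/(2·2) + const.
Setting the derivative to zero: Σxᵢ(yᵢ − βxᵢ)/9 − β/2 = 0, so β = Σxᵢyᵢ / (Σxᵢ² + σ²/τ²).
Σxᵢyᵢ = 4·2 + 6·5 + 1·0 = 38; Σxᵢ² = 53; σ²/τ² = 4.5.
β̂_MAP = 38 / (53 + 4.5) = 38/57.5 ≈ 0.661.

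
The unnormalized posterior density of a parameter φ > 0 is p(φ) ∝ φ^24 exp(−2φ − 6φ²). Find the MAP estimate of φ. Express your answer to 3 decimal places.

ℓ'(φ) = 24/φ − 2 − 12φ. Setting this to zero and multiplying by φ: 12φ² + 2φ − 24 = 0.
φ = (−2 + √(2² + 4·12·24)) / (2·12) = (−2 + √1156) / 24 = (−2 + 34)/24 = 4/3.
ℓ''(φ) = −24/φ² − 12 < 0, confirming a maximum.

φ̂_MAP = 1.333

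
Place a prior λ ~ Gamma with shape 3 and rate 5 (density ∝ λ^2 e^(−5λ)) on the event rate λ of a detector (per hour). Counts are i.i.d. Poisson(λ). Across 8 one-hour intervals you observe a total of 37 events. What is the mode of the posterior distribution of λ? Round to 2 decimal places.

λ̂_MAP = 3.00

Σxᵢ = 37, n = 8.
Posterior ∝ λ^2e^(−5λ) · λ^37e^(−8λ) = λ^39e^(−13λ), i.e. Gamma(shape=40, rate=13).
The mode of a Gamma(a, b) with a ≥ 1 (shape–rate) is (a−1)/b = 39/13 ≈ 3.00.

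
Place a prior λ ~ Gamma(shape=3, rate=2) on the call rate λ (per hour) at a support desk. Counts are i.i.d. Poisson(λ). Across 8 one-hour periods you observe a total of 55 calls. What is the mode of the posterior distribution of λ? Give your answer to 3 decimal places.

Σxᵢ = 55, n = 8.
Posterior ∝ λ^2e^(−2λ) · λ^55e^(−8λ) = λ^57e^(−10λ), i.e. Gamma(shape=58, rate=10).
The mode of a Gamma(a, b) with a ≥ 1 (shape–rate) is (a−1)/b = 57/10 ≈ 5.700.

λ̂_MAP = 5.700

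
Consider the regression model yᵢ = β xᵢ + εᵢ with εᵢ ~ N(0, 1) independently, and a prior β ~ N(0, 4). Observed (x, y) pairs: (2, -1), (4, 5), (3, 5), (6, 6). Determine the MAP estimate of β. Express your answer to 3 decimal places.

log p(β | y) = −Σ(yᵢ − βxᵢ)²/(2·1) − β²/(2·4) + const.
Setting the derivative to zero: Σxᵢ(yᵢ − βxᵢ)/1 − β/4 = 0, so β = Σxᵢyᵢ / (Σxᵢ² + σ²/τ²).
Σxᵢyᵢ = 2·(-1) + 4·5 + 3·5 + 6·6 = 69; Σxᵢ² = 65; σ²/τ² = 0.25.
β̂_MAP = 69 / (65 + 0.25) = 69/65.25 ≈ 1.057.

β̂_MAP = 1.057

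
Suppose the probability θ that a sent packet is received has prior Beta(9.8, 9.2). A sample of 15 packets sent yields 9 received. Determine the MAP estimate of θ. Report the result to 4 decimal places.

Prior: Beta(9.8, 9.2).
Data: 9 successes in 15 trials. The binomial likelihood contributes θ^9(1−θ)^6, so the posterior is Beta(9.8+9, 9.2+6) = Beta(18.8, 15.2).
For Beta(a, b) with a, b > 1 the mode is (a−1)/(a+b−2) = 17.8/32 ≈ 0.5563.

θ̂_MAP = 0.5563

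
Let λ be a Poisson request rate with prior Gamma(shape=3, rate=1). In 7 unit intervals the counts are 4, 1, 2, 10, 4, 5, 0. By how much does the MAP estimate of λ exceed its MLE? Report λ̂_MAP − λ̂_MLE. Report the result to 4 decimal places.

MAP − MLE = -0.2143

Σxᵢ = 26. Posterior is Gamma(29, 8); MAP = (29−1)/8 = 28/8 ≈ 3.50000.
MLE = x̄ = 26/7 ≈ 3.71429.
Difference = 28/8 − 26/7 = -3/14 ≈ -0.2143.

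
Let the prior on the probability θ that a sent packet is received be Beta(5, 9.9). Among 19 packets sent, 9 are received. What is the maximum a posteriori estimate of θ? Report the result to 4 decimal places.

Prior: Beta(5, 9.9).
Data: 9 successes in 19 trials. The binomial likelihood contributes θ^9(1−θ)^10, so the posterior is Beta(5+9, 9.9+10) = Beta(14, 19.9).
For Beta(a, b) with a, b > 1 the mode is (a−1)/(a+b−2) = 13/31.9 ≈ 0.4075.

θ̂_MAP = 0.4075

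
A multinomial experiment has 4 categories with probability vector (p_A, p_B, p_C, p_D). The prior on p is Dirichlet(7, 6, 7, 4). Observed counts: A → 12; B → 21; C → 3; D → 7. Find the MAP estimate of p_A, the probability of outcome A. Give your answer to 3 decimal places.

MAP estimate of p_A = 0.286

The posterior is Dirichlet(αᵢ + nᵢ) = Dirichlet(19, 27, 10, 11).
For a Dirichlet(a₁,…,a_K) with all aᵢ > 1, the mode has j-th component (aⱼ − 1)/(Σaᵢ − K).
Here Σaᵢ = 67 and K = 4, so p_A = (19 − 1)/(67 − 4) = 18/63 ≈ 0.286.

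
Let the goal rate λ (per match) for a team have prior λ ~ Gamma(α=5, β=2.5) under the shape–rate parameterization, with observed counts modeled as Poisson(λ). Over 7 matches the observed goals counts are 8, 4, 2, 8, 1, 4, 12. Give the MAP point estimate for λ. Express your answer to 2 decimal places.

λ̂_MAP = 4.53

Σxᵢ = 8+4+2+8+1+4+12 = 39, with n = 7.
Posterior ∝ λ^4e^(−2.5λ) · λ^39e^(−7λ) = λ^43e^(−9.5λ), i.e. Gamma(shape=44, rate=9.5).
The mode of a Gamma(a, b) with a ≥ 1 (shape–rate) is (a−1)/b = 43/9.5 ≈ 4.53.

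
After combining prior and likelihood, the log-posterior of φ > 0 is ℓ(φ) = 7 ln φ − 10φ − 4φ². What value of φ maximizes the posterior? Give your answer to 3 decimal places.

φ̂_MAP = 0.500

ℓ'(φ) = 7/φ − 10 − 8φ. Setting this to zero and multiplying by φ: 8φ² + 10φ − 7 = 0.
φ = (−10 + √(10² + 4·8·7)) / (2·8) = (−10 + √324) / 16 = (−10 + 18)/16 = 1/2.
ℓ''(φ) = −7/φ² − 8 < 0, confirming a maximum.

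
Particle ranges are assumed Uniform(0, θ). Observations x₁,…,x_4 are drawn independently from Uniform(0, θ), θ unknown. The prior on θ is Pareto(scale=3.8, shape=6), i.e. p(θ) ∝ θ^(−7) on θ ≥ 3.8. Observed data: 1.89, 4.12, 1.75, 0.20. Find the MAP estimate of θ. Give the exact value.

The Uniform(0, θ) likelihood is θ^(−n) for θ ≥ max(xᵢ), zero otherwise. Here max(xᵢ) = 4.12.
Posterior ∝ θ^(−7) · θ^(−4) = θ^(−11) on θ ≥ max(3.8, 4.12) = 4.12.
This density is strictly decreasing in θ, so the posterior mode lies at the lower boundary of the support.

θ̂_MAP = 4.12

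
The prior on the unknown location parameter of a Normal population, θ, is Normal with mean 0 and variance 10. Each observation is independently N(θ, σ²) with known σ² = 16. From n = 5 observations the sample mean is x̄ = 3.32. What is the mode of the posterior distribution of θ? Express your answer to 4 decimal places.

θ̂_MAP = 2.5152

n = 5, x̄ = 3.32.
For a Normal prior and Normal likelihood with known variance, the posterior is Normal; its mode equals its mean, the precision-weighted average.
Prior precision 1/σ₀² = 1/10 = 0.1; data precision n/σ² = 5/16 = 0.3125.
θ̂ = (0.1·0 + 0.3125·3.32) / (0.1 + 0.3125) = 1.0375/0.4125 = 83/33 ≈ 2.5152.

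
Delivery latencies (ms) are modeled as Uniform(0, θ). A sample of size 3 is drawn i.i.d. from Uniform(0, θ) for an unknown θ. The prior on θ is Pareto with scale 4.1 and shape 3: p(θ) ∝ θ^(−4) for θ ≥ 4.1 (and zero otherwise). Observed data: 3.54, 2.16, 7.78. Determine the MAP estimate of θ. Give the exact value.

The Uniform(0, θ) likelihood is θ^(−n) for θ ≥ max(xᵢ), zero otherwise. Here max(xᵢ) = 7.78.
Posterior ∝ θ^(−4) · θ^(−3) = θ^(−7) on θ ≥ max(4.1, 7.78) = 7.78.
This density is strictly decreasing in θ, so the posterior mode lies at the lower boundary of the support.

θ̂_MAP = 7.78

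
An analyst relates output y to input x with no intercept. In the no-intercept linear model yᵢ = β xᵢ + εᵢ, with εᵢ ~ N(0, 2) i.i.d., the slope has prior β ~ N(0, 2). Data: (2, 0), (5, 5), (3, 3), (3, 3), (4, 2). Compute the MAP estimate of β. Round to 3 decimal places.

β̂_MAP = 0.797

log p(β | y) = −Σ(yᵢ − βxᵢ)²/(2·2) − β²/(2·2) + const.
Setting the derivative to zero: Σxᵢ(yᵢ − βxᵢ)/2 − β/2 = 0, so β = Σxᵢyᵢ / (Σxᵢ² + σ²/τ²).
Σxᵢyᵢ = 2·0 + 5·5 + 3·3 + 3·3 + 4·2 = 51; Σxᵢ² = 63; σ²/τ² = 1.
β̂_MAP = 51 / (63 + 1) = 51/64 ≈ 0.797.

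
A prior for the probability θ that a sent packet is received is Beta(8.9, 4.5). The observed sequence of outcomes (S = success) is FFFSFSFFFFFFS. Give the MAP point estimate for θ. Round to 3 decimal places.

θ̂_MAP = 0.447

Prior: Beta(8.9, 4.5).
Data: 3 successes in 13 trials (from the sequence). The binomial likelihood contributes θ^3(1−θ)^10, so the posterior is Beta(8.9+3, 4.5+10) = Beta(11.9, 14.5).
For Beta(a, b) with a, b > 1 the mode is (a−1)/(a+b−2) = 10.9/24.4 ≈ 0.447.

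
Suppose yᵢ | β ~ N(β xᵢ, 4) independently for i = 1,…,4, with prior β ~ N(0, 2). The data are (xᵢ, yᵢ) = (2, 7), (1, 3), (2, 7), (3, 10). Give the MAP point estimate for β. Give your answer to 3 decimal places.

β̂_MAP = 3.050

log p(β | y) = −Σ(yᵢ − βxᵢ)²/(2·4) − β²/(2·2) + const.
Setting the derivative to zero: Σxᵢ(yᵢ − βxᵢ)/4 − β/2 = 0, so β = Σxᵢyᵢ / (Σxᵢ² + σ²/τ²).
Σxᵢyᵢ = 2·7 + 1·3 + 2·7 + 3·10 = 61; Σxᵢ² = 18; σ²/τ² = 2.
β̂_MAP = 61 / (18 + 2) = 61/20 ≈ 3.050.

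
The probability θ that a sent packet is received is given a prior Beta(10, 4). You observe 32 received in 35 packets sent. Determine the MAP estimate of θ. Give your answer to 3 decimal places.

Prior: Beta(10, 4).
Data: 32 successes in 35 trials. The binomial likelihood contributes θ^32(1−θ)^3, so the posterior is Beta(10+32, 4+3) = Beta(42, 7).
For Beta(a, b) with a, b > 1 the mode is (a−1)/(a+b−2) = 41/47 ≈ 0.872.

θ̂_MAP = 0.872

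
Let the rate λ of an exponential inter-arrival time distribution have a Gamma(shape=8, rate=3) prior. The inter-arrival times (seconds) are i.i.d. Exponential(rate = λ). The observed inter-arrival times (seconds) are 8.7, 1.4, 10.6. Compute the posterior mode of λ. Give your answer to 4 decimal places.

The Exponential(rate=λ) likelihood is ∝ λ^n e^(−λΣtᵢ). Here n = 3 and Σtᵢ = 8.7 + 1.4 + 10.6 = 20.7.
Posterior ∝ λ^7e^(−3λ) · λ^3e^(−20.7λ) = λ^10e^(−23.7λ), i.e. Gamma(11, 23.7).
Mode = (a−1)/b = 10/23.7 ≈ 0.4219.

λ̂_MAP = 0.4219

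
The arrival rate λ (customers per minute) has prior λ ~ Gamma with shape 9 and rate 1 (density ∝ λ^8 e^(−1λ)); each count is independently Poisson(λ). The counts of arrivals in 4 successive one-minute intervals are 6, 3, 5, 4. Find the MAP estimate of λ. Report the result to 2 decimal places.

Σxᵢ = 6+3+5+4 = 18, with n = 4.
Posterior ∝ λ^8e^(−1λ) · λ^18e^(−4λ) = λ^26e^(−5λ), i.e. Gamma(shape=27, rate=5).
The mode of a Gamma(a, b) with a ≥ 1 (shape–rate) is (a−1)/b = 26/5 ≈ 5.20.

λ̂_MAP = 5.20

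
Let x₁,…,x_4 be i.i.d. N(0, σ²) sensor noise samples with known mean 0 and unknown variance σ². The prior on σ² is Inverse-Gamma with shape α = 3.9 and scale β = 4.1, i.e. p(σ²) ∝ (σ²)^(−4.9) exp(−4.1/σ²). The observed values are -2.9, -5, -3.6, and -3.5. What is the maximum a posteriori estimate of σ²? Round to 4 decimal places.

σ̂²_MAP = 4.8420

Sum of squared deviations about the known mean: SS = (-2.9−0)² + (-5−0)² + (-3.6−0)² + (-3.5−0)² = 58.62.
The Normal likelihood contributes (σ²)^(−n/2) exp(−SS/(2σ²)), so the posterior is Inverse-Gamma(α + n/2, β + SS/2) = Inverse-Gamma(5.9, 33.41).
The mode of Inverse-Gamma(a, b) is b/(a+1) = 33.41/6.9 ≈ 4.8420.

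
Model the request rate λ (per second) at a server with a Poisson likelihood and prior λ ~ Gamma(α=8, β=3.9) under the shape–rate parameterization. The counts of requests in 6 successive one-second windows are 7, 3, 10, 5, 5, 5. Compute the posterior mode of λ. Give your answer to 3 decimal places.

λ̂_MAP = 4.242

Σxᵢ = 7+3+10+5+5+5 = 35, with n = 6.
Posterior ∝ λ^7e^(−3.9λ) · λ^35e^(−6λ) = λ^42e^(−9.9λ), i.e. Gamma(shape=43, rate=9.9).
The mode of a Gamma(a, b) with a ≥ 1 (shape–rate) is (a−1)/b = 42/9.9 ≈ 4.242.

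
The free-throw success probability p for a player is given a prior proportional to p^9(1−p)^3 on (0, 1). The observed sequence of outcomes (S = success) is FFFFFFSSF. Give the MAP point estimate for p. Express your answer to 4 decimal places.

The prior density ∝ p^9(1−p)^3 is the kernel of Beta(10, 4).
Data: 2 successes in 9 trials (from the sequence). The binomial likelihood contributes p^2(1−p)^7, so the posterior is Beta(10+2, 4+7) = Beta(12, 11).
For Beta(a, b) with a, b > 1 the mode is (a−1)/(a+b−2) = 11/21 ≈ 0.5238.

p̂_MAP = 0.5238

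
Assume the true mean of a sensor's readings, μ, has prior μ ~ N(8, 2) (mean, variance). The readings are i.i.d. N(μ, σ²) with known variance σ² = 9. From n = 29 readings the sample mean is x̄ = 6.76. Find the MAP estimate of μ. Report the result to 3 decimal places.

n = 29, x̄ = 6.76.
For a Normal prior and Normal likelihood with known variance, the posterior is Normal; its mode equals its mean, the precision-weighted average.
Prior precision 1/σ₀² = 1/2 = 0.5; data precision n/σ² = 29/9.
μ̂ = (0.5·8 + (29/9)·6.76) / (0.5 + 29/9) = (5801/225)/(67/18) = 11602/1675 ≈ 6.927.

μ̂_MAP = 6.927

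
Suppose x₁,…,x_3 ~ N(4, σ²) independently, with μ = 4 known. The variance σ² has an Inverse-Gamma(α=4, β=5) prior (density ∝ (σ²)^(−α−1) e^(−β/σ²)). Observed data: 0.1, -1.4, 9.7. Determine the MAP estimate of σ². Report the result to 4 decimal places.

Sum of squared deviations about the known mean: SS = (0.1−4)² + (-1.4−4)² + (9.7−4)² = 76.86.
The Normal likelihood contributes (σ²)^(−n/2) exp(−SS/(2σ²)), so the posterior is Inverse-Gamma(α + n/2, β + SS/2) = Inverse-Gamma(5.5, 43.43).
The mode of Inverse-Gamma(a, b) is b/(a+1) = 43.43/6.5 ≈ 6.6815.

σ̂²_MAP = 6.6815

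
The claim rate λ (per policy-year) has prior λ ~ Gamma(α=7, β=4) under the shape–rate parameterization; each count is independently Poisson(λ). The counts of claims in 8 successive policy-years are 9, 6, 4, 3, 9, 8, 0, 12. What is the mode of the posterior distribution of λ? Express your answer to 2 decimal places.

λ̂_MAP = 4.75

Σxᵢ = 9+6+4+3+9+8+0+12 = 51, with n = 8.
Posterior ∝ λ^6e^(−4λ) · λ^51e^(−8λ) = λ^57e^(−12λ), i.e. Gamma(shape=58, rate=12).
The mode of a Gamma(a, b) with a ≥ 1 (shape–rate) is (a−1)/b = 57/12 ≈ 4.75.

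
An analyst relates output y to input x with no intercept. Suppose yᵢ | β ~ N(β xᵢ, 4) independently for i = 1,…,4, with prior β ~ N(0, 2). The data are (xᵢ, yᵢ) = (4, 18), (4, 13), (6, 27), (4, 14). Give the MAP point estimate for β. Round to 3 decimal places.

β̂_MAP = 3.977

log p(β | y) = −Σ(yᵢ − βxᵢ)²/(2·4) − β²/(2·2) + const.
Setting the derivative to zero: Σxᵢ(yᵢ − βxᵢ)/4 − β/2 = 0, so β = Σxᵢyᵢ / (Σxᵢ² + σ²/τ²).
Σxᵢyᵢ = 4·18 + 4·13 + 6·27 + 4·14 = 342; Σxᵢ² = 84; σ²/τ² = 2.
β̂_MAP = 342 / (84 + 2) = 342/86 ≈ 3.977.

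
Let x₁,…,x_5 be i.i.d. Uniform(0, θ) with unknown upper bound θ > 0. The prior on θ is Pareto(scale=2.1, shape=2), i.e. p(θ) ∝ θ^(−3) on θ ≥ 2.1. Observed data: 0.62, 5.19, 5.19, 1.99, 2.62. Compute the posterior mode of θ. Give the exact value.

θ̂_MAP = 5.19

The Uniform(0, θ) likelihood is θ^(−n) for θ ≥ max(xᵢ), zero otherwise. Here max(xᵢ) = 5.19.
Posterior ∝ θ^(−3) · θ^(−5) = θ^(−8) on θ ≥ max(2.1, 5.19) = 5.19.
This density is strictly decreasing in θ, so the posterior mode lies at the lower boundary of the support.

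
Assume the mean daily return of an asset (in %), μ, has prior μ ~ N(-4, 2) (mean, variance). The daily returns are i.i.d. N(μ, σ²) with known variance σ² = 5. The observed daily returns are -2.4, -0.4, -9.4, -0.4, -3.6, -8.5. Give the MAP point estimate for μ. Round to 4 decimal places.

n = 6; x̄ = ((-2.4) + (-0.4) + (-9.4) + (-0.4) + (-3.6) + (-8.5))/6 = -24.7/6 = -247/60 ≈ -4.1167.
For a Normal prior and Normal likelihood with known variance, the posterior is Normal; its mode equals its mean, the precision-weighted average.
Prior precision 1/σ₀² = 1/2 = 0.5; data precision n/σ² = 6/5 = 1.2.
μ̂ = (0.5·(-4) + 1.2·(-247/60)) / (0.5 + 1.2) = (-6.94)/1.7 = -347/85 ≈ -4.0824.

μ̂_MAP = -4.0824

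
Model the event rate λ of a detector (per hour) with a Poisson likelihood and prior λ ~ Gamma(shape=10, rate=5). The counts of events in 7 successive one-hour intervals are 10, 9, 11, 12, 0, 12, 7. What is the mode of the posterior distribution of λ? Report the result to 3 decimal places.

λ̂_MAP = 5.833

Σxᵢ = 10+9+11+12+0+12+7 = 61, with n = 7.
Posterior ∝ λ^9e^(−5λ) · λ^61e^(−7λ) = λ^70e^(−12λ), i.e. Gamma(shape=71, rate=12).
The mode of a Gamma(a, b) with a ≥ 1 (shape–rate) is (a−1)/b = 70/12 ≈ 5.833.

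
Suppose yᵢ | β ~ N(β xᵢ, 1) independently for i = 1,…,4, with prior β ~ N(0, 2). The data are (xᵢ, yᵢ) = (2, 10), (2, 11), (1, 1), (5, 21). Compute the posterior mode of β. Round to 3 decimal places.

β̂_MAP = 4.290

log p(β | y) = −Σ(yᵢ − βxᵢ)²/(2·1) − β²/(2·2) + const.
Setting the derivative to zero: Σxᵢ(yᵢ − βxᵢ)/1 − β/2 = 0, so β = Σxᵢyᵢ / (Σxᵢ² + σ²/τ²).
Σxᵢyᵢ = 2·10 + 2·11 + 1·1 + 5·21 = 148; Σxᵢ² = 34; σ²/τ² = 0.5.
β̂_MAP = 148 / (34 + 0.5) = 148/34.5 ≈ 4.290.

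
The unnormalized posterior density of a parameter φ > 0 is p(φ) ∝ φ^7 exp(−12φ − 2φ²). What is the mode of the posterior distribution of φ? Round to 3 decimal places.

φ̂_MAP = 0.500

ℓ'(φ) = 7/φ − 12 − 4φ. Setting this to zero and multiplying by φ: 4φ² + 12φ − 7 = 0.
φ = (−12 + √(12² + 4·4·7)) / (2·4) = (−12 + √256) / 8 = (−12 + 16)/8 = 1/2.
ℓ''(φ) = −7/φ² − 4 < 0, confirming a maximum.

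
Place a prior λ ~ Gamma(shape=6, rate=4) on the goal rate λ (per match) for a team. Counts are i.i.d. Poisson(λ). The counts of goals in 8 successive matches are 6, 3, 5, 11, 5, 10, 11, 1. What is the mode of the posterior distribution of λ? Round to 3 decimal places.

λ̂_MAP = 4.750

Σxᵢ = 6+3+5+11+5+10+11+1 = 52, with n = 8.
Posterior ∝ λ^5e^(−4λ) · λ^52e^(−8λ) = λ^57e^(−12λ), i.e. Gamma(shape=58, rate=12).
The mode of a Gamma(a, b) with a ≥ 1 (shape–rate) is (a−1)/b = 57/12 ≈ 4.750.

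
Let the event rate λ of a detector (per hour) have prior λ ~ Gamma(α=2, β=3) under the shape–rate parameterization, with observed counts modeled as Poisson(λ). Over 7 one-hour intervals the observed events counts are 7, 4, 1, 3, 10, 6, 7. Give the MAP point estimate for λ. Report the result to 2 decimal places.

λ̂_MAP = 3.90

Σxᵢ = 7+4+1+3+10+6+7 = 38, with n = 7.
Posterior ∝ λe^(−3λ) · λ^38e^(−7λ) = λ^39e^(−10λ), i.e. Gamma(shape=40, rate=10).
The mode of a Gamma(a, b) with a ≥ 1 (shape–rate) is (a−1)/b = 39/10 ≈ 3.90.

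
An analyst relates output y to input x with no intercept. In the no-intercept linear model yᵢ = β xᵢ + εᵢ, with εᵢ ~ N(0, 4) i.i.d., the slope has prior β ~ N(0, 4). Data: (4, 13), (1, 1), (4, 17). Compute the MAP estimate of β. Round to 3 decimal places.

β̂_MAP = 3.559

log p(β | y) = −Σ(yᵢ − βxᵢ)²/(2·4) − β²/(2·4) + const.
Setting the derivative to zero: Σxᵢ(yᵢ − βxᵢ)/4 − β/4 = 0, so β = Σxᵢyᵢ / (Σxᵢ² + σ²/τ²).
Σxᵢyᵢ = 4·13 + 1·1 + 4·17 = 121; Σxᵢ² = 33; σ²/τ² = 1.
β̂_MAP = 121 / (33 + 1) = 121/34 ≈ 3.559.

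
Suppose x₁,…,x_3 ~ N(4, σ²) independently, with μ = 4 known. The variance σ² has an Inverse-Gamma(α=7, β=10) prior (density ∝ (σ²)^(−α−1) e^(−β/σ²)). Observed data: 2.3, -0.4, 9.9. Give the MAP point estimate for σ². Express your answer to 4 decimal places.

σ̂²_MAP = 4.0558

Sum of squared deviations about the known mean: SS = (2.3−4)² + (-0.4−4)² + (9.9−4)² = 57.06.
The Normal likelihood contributes (σ²)^(−n/2) exp(−SS/(2σ²)), so the posterior is Inverse-Gamma(α + n/2, β + SS/2) = Inverse-Gamma(8.5, 38.53).
The mode of Inverse-Gamma(a, b) is b/(a+1) = 38.53/9.5 ≈ 4.0558.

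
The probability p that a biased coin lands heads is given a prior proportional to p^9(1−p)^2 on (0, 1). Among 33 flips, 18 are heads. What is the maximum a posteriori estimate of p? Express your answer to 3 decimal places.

The prior density ∝ p^9(1−p)^2 is the kernel of Beta(10, 3).
Data: 18 successes in 33 trials. The binomial likelihood contributes p^18(1−p)^15, so the posterior is Beta(10+18, 3+15) = Beta(28, 18).
For Beta(a, b) with a, b > 1 the mode is (a−1)/(a+b−2) = 27/44 ≈ 0.614.

p̂_MAP = 0.614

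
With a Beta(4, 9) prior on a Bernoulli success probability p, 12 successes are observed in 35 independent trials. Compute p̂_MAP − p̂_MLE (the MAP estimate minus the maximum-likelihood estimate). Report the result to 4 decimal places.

Posterior is Beta(16, 32); MAP = (16−1)/(48−2) = 15/46 ≈ 0.32609.
MLE ignores the prior: p̂_MLE = k/n = 12/35 ≈ 0.34286.
Difference = 15/46 − 12/35 = -27/1610 ≈ -0.0168.

MAP − MLE = -0.0168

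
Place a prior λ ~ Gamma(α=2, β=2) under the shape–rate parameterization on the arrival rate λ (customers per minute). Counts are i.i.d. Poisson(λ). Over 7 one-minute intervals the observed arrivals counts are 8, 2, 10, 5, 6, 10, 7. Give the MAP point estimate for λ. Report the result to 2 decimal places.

Σxᵢ = 8+2+10+5+6+10+7 = 48, with n = 7.
Posterior ∝ λe^(−2λ) · λ^48e^(−7λ) = λ^49e^(−9λ), i.e. Gamma(shape=50, rate=9).
The mode of a Gamma(a, b) with a ≥ 1 (shape–rate) is (a−1)/b = 49/9 ≈ 5.44.

λ̂_MAP = 5.44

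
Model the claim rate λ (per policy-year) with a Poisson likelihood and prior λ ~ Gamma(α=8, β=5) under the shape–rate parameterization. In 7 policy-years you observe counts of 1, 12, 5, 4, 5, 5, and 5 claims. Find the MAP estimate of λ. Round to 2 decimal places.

λ̂_MAP = 3.67

Σxᵢ = 1+12+5+4+5+5+5 = 37, with n = 7.
Posterior ∝ λ^7e^(−5λ) · λ^37e^(−7λ) = λ^44e^(−12λ), i.e. Gamma(shape=45, rate=12).
The mode of a Gamma(a, b) with a ≥ 1 (shape–rate) is (a−1)/b = 44/12 ≈ 3.67.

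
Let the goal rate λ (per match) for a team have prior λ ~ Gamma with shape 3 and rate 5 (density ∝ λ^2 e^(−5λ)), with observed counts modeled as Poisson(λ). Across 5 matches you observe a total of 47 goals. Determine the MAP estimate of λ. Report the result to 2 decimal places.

Σxᵢ = 47, n = 5.
Posterior ∝ λ^2e^(−5λ) · λ^47e^(−5λ) = λ^49e^(−10λ), i.e. Gamma(shape=50, rate=10).
The mode of a Gamma(a, b) with a ≥ 1 (shape–rate) is (a−1)/b = 49/10 ≈ 4.90.

λ̂_MAP = 4.90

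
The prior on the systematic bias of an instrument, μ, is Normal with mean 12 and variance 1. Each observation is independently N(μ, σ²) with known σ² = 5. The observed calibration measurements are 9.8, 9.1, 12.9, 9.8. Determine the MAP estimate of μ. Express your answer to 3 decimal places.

n = 4; x̄ = (9.8 + 9.1 + 12.9 + 9.8)/4 = 41.6/4 = 10.4.
For a Normal prior and Normal likelihood with known variance, the posterior is Normal; its mode equals its mean, the precision-weighted average.
Prior precision 1/σ₀² = 1/1 = 1; data precision n/σ² = 4/5 = 0.8.
μ̂ = (1·12 + 0.8·10.4) / (1 + 0.8) = 20.32/1.8 = 508/45 ≈ 11.289.

μ̂_MAP = 11.289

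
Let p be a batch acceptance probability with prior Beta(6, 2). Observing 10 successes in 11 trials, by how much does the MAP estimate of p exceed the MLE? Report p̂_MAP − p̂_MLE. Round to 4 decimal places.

MAP − MLE = -0.0267

Posterior is Beta(16, 3); MAP = (16−1)/(19−2) = 15/17 ≈ 0.88235.
MLE ignores the prior: p̂_MLE = k/n = 10/11 ≈ 0.90909.
Difference = 15/17 − 10/11 = -5/187 ≈ -0.0267.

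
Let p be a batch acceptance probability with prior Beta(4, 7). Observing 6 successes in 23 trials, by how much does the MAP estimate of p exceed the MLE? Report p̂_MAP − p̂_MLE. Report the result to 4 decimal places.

Posterior is Beta(10, 24); MAP = (10−1)/(34−2) = 9/32 ≈ 0.28125.
MLE ignores the prior: p̂_MLE = k/n = 6/23 ≈ 0.26087.
Difference = 9/32 − 6/23 = 15/736 ≈ 0.0204.

MAP − MLE = 0.0204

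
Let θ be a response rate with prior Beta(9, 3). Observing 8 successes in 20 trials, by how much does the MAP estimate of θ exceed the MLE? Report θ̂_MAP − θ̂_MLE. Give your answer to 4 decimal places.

Posterior is Beta(17, 15); MAP = (17−1)/(32−2) = 16/30 ≈ 0.53333.
MLE ignores the prior: θ̂_MLE = k/n = 8/20 ≈ 0.40000.
Difference = 16/30 − 8/20 = 2/15 ≈ 0.1333.

MAP − MLE = 0.1333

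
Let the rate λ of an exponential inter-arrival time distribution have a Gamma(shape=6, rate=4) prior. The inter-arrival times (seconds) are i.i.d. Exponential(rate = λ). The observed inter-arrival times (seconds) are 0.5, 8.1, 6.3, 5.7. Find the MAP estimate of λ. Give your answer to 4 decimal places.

λ̂_MAP = 0.3659

The Exponential(rate=λ) likelihood is ∝ λ^n e^(−λΣtᵢ). Here n = 4 and Σtᵢ = 0.5 + 8.1 + 6.3 + 5.7 = 20.6.
Posterior ∝ λ^5e^(−4λ) · λ^4e^(−20.6λ) = λ^9e^(−24.6λ), i.e. Gamma(10, 24.6).
Mode = (a−1)/b = 9/24.6 ≈ 0.3659.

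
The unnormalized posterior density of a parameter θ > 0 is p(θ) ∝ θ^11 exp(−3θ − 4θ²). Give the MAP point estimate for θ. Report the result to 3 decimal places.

θ̂_MAP = 1.000

ℓ'(θ) = 11/θ − 3 − 8θ. Setting this to zero and multiplying by θ: 8θ² + 3θ − 11 = 0.
θ = (−3 + √(3² + 4·8·11)) / (2·8) = (−3 + √361) / 16 = (−3 + 19)/16 = 1.
ℓ''(θ) = −11/θ² − 8 < 0, confirming a maximum.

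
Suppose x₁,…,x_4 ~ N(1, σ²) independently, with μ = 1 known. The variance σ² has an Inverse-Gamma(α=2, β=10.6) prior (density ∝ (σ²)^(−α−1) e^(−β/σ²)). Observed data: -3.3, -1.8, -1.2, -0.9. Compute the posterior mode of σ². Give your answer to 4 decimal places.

Sum of squared deviations about the known mean: SS = (-3.3−1)² + (-1.8−1)² + (-1.2−1)² + (-0.9−1)² = 34.78.
The Normal likelihood contributes (σ²)^(−n/2) exp(−SS/(2σ²)), so the posterior is Inverse-Gamma(α + n/2, β + SS/2) = Inverse-Gamma(4, 27.99).
The mode of Inverse-Gamma(a, b) is b/(a+1) = 27.99/5 ≈ 5.5980.

σ̂²_MAP = 5.5980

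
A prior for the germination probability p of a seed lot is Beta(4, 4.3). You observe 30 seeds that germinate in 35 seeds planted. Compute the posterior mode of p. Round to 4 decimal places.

p̂_MAP = 0.7990

Prior: Beta(4, 4.3).
Data: 30 successes in 35 trials. The binomial likelihood contributes p^30(1−p)^5, so the posterior is Beta(4+30, 4.3+5) = Beta(34, 9.3).
For Beta(a, b) with a, b > 1 the mode is (a−1)/(a+b−2) = 33/41.3 ≈ 0.7990.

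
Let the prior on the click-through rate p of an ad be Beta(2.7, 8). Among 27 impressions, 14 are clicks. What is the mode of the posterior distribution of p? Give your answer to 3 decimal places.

p̂_MAP = 0.440

Prior: Beta(2.7, 8).
Data: 14 successes in 27 trials. The binomial likelihood contributes p^14(1−p)^13, so the posterior is Beta(2.7+14, 8+13) = Beta(16.7, 21).
For Beta(a, b) with a, b > 1 the mode is (a−1)/(a+b−2) = 15.7/35.7 ≈ 0.440.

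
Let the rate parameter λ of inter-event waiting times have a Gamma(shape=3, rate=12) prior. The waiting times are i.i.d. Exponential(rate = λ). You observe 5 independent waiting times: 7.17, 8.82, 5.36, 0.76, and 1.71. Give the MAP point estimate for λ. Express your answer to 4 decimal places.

The Exponential(rate=λ) likelihood is ∝ λ^n e^(−λΣtᵢ). Here n = 5 and Σtᵢ = 7.17 + 8.82 + 5.36 + 0.76 + 1.71 = 23.82.
Posterior ∝ λ^2e^(−12λ) · λ^5e^(−23.82λ) = λ^7e^(−35.82λ), i.e. Gamma(8, 35.82).
Mode = (a−1)/b = 7/35.82 ≈ 0.1954.

λ̂_MAP = 0.1954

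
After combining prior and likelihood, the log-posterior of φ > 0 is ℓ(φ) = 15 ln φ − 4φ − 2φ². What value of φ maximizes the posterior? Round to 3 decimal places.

ℓ'(φ) = 15/φ − 4 − 4φ. Setting this to zero and multiplying by φ: 4φ² + 4φ − 15 = 0.
φ = (−4 + √(4² + 4·4·15)) / (2·4) = (−4 + √256) / 8 = (−4 + 16)/8 = 3/2.
ℓ''(φ) = −15/φ² − 4 < 0, confirming a maximum.

φ̂_MAP = 1.500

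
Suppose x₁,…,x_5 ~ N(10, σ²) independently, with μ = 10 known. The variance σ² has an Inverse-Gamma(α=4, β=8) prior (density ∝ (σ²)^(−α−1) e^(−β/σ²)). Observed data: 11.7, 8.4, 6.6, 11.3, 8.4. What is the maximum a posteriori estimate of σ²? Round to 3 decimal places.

Sum of squared deviations about the known mean: SS = (11.7−10)² + (8.4−10)² + (6.6−10)² + (11.3−10)² + (8.4−10)² = 21.26.
The Normal likelihood contributes (σ²)^(−n/2) exp(−SS/(2σ²)), so the posterior is Inverse-Gamma(α + n/2, β + SS/2) = Inverse-Gamma(6.5, 18.63).
The mode of Inverse-Gamma(a, b) is b/(a+1) = 18.63/7.5 ≈ 2.484.

σ̂²_MAP = 2.484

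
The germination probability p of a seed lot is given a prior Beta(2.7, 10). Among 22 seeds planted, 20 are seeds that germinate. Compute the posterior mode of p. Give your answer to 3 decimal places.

p̂_MAP = 0.664

Prior: Beta(2.7, 10).
Data: 20 successes in 22 trials. The binomial likelihood contributes p^20(1−p)^2, so the posterior is Beta(2.7+20, 10+2) = Beta(22.7, 12).
For Beta(a, b) with a, b > 1 the mode is (a−1)/(a+b−2) = 21.7/32.7 ≈ 0.664.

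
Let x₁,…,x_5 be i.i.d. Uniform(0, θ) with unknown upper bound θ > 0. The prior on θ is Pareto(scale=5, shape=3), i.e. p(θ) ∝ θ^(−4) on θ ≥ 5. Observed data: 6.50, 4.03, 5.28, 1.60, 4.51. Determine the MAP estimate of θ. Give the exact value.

The Uniform(0, θ) likelihood is θ^(−n) for θ ≥ max(xᵢ), zero otherwise. Here max(xᵢ) = 6.50.
Posterior ∝ θ^(−4) · θ^(−5) = θ^(−9) on θ ≥ max(5, 6.50) = 6.50.
This density is strictly decreasing in θ, so the posterior mode lies at the lower boundary of the support.

θ̂_MAP = 6.50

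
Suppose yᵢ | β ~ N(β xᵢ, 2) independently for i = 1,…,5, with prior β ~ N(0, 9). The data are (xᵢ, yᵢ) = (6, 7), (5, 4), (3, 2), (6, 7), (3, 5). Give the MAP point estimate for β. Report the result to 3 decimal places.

log p(β | y) = −Σ(yᵢ − βxᵢ)²/(2·2) − β²/(2·9) + const.
Setting the derivative to zero: Σxᵢ(yᵢ − βxᵢ)/2 − β/9 = 0, so β = Σxᵢyᵢ / (Σxᵢ² + σ²/τ²).
Σxᵢyᵢ = 6·7 + 5·4 + 3·2 + 6·7 + 3·5 = 125; Σxᵢ² = 115; σ²/τ² = 2/9.
β̂_MAP = 125 / (115 + 2/9) = 125/(1037/9) = 1125/1037 ≈ 1.085.

β̂_MAP = 1.085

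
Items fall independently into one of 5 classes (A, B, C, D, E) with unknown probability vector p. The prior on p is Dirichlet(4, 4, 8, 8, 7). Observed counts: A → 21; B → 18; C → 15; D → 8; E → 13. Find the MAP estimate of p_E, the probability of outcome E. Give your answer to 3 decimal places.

The posterior is Dirichlet(αᵢ + nᵢ) = Dirichlet(25, 22, 23, 16, 20).
For a Dirichlet(a₁,…,a_K) with all aᵢ > 1, the mode has j-th component (aⱼ − 1)/(Σaᵢ − K).
Here Σaᵢ = 106 and K = 5, so p_E = (20 − 1)/(106 − 5) = 19/101 ≈ 0.188.

MAP estimate of p_E = 0.188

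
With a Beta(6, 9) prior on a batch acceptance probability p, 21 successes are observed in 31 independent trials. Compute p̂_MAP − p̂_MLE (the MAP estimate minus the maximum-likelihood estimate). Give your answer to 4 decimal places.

MAP − MLE = -0.0865

Posterior is Beta(27, 19); MAP = (27−1)/(46−2) = 26/44 ≈ 0.59091.
MLE ignores the prior: p̂_MLE = k/n = 21/31 ≈ 0.67742.
Difference = 26/44 − 21/31 = -59/682 ≈ -0.0865.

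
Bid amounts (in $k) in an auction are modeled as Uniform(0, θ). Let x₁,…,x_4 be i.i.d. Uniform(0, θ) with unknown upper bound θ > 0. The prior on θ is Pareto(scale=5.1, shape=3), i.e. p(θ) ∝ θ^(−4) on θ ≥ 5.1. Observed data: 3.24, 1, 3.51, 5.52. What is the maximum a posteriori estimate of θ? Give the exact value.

The Uniform(0, θ) likelihood is θ^(−n) for θ ≥ max(xᵢ), zero otherwise. Here max(xᵢ) = 5.52.
Posterior ∝ θ^(−4) · θ^(−4) = θ^(−8) on θ ≥ max(5.1, 5.52) = 5.52.
This density is strictly decreasing in θ, so the posterior mode lies at the lower boundary of the support.

θ̂_MAP = 5.52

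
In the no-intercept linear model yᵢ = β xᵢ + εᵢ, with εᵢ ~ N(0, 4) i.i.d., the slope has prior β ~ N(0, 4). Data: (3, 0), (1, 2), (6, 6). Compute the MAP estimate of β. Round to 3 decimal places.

log p(β | y) = −Σ(yᵢ − βxᵢ)²/(2·4) − β²/(2·4) + const.
Setting the derivative to zero: Σxᵢ(yᵢ − βxᵢ)/4 − β/4 = 0, so β = Σxᵢyᵢ / (Σxᵢ² + σ²/τ²).
Σxᵢyᵢ = 3·0 + 1·2 + 6·6 = 38; Σxᵢ² = 46; σ²/τ² = 1.
β̂_MAP = 38 / (46 + 1) = 38/47 ≈ 0.809.

β̂_MAP = 0.809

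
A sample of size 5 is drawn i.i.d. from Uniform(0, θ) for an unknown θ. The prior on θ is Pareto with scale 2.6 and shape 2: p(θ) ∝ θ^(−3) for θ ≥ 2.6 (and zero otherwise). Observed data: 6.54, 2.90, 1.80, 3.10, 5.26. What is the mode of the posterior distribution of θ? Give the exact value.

θ̂_MAP = 6.54

The Uniform(0, θ) likelihood is θ^(−n) for θ ≥ max(xᵢ), zero otherwise. Here max(xᵢ) = 6.54.
Posterior ∝ θ^(−3) · θ^(−5) = θ^(−8) on θ ≥ max(2.6, 6.54) = 6.54.
This density is strictly decreasing in θ, so the posterior mode lies at the lower boundary of the support.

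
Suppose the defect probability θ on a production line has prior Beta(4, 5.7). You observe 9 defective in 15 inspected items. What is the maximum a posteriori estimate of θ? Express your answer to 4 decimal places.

Prior: Beta(4, 5.7).
Data: 9 successes in 15 trials. The binomial likelihood contributes θ^9(1−θ)^6, so the posterior is Beta(4+9, 5.7+6) = Beta(13, 11.7).
For Beta(a, b) with a, b > 1 the mode is (a−1)/(a+b−2) = 12/22.7 ≈ 0.5286.

θ̂_MAP = 0.5286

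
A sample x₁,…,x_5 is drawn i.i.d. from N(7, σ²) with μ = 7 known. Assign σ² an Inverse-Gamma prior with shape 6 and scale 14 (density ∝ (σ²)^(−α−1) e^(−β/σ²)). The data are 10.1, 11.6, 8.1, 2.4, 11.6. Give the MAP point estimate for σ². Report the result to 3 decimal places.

σ̂²_MAP = 5.384

Sum of squared deviations about the known mean: SS = (10.1−7)² + (11.6−7)² + (8.1−7)² + (2.4−7)² + (11.6−7)² = 74.3.
The Normal likelihood contributes (σ²)^(−n/2) exp(−SS/(2σ²)), so the posterior is Inverse-Gamma(α + n/2, β + SS/2) = Inverse-Gamma(8.5, 51.15).
The mode of Inverse-Gamma(a, b) is b/(a+1) = 51.15/9.5 ≈ 5.384.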